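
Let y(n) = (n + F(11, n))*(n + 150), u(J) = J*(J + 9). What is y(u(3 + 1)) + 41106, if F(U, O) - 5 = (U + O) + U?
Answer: 67568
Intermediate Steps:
u(J) = J*(9 + J)
F(U, O) = 5 + O + 2*U (F(U, O) = 5 + ((U + O) + U) = 5 + ((O + U) + U) = 5 + (O + 2*U) = 5 + O + 2*U)
y(n) = (27 + 2*n)*(150 + n) (y(n) = (n + (5 + n + 2*11))*(n + 150) = (n + (5 + n + 22))*(150 + n) = (n + (27 + n))*(150 + n) = (27 + 2*n)*(150 + n))
y(u(3 + 1)) + 41106 = (4050 + 2*((3 + 1)*(9 + (3 + 1)))² + 327*((3 + 1)*(9 + (3 + 1)))) + 41106 = (4050 + 2*(4*(9 + 4))² + 327*(4*(9 + 4))) + 41106 = (4050 + 2*(4*13)² + 327*(4*13)) + 41106 = (4050 + 2*52² + 327*52) + 41106 = (4050 + 2*2704 + 17004) + 41106 = (4050 + 5408 + 17004) + 41106 = 26462 + 41106 = 67568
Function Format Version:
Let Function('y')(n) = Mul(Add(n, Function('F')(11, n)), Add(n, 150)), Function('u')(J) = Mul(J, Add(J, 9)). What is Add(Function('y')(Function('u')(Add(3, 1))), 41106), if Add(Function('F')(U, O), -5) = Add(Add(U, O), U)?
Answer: 67568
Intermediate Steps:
Function('u')(J) = Mul(J, Add(9, J))
Function('F')(U, O) = Add(5, O, Mul(2, U)) (Function('F')(U, O) = Add(5, Add(Add(U, O), U)) = Add(5, Add(Add(O, U), U)) = Add(5, Add(O, Mul(2, U))) = Add(5, O, Mul(2, U)))
Function('y')(n) = Mul(Add(27, Mul(2, n)), Add(150, n)) (Function('y')(n) = Mul(Add(n, Add(5, n, Mul(2, 11))), Add(n, 150)) = Mul(Add(n, Add(5, n, 22)), Add(150, n)) = Mul(Add(n, Add(27, n)), Add(150, n)) = Mul(Add(27, Mul(2, n)), Add(150, n)))
Add(Function('y')(Function('u')(Add(3, 1))), 41106) = Add(Add(4050, Mul(2, Pow(Mul(Add(3, 1), Add(9, Add(3, 1))), 2)), Mul(327, Mul(Add(3, 1), Add(9, Add(3, 1))))), 41106) = Add(Add(4050, Mul(2, Pow(Mul(4, Add(9, 4)), 2)), Mul(327, Mul(4, Add(9, 4)))), 41106) = Add(Add(4050, Mul(2, Pow(Mul(4, 13), 2)), Mul(327, Mul(4, 13))), 41106) = Add(Add(4050, Mul(2, Pow(52, 2)), Mul(327, 52)), 41106) = Add(Add(4050, Mul(2, 2704), 17004), 41106) = Add(Add(4050, 5408, 17004), 41106) = Add(26462, 41106) = 67568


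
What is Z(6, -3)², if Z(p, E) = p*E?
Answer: 324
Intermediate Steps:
Z(p, E) = E*p
Z(6, -3)² = (-3*6)² = (-18)² = 324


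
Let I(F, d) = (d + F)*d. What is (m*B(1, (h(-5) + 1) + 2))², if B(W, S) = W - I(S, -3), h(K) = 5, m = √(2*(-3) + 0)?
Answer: -1536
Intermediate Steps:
I(F, d) = d*(F + d) (I(F, d) = (F + d)*d = d*(F + d))
m = I*√6 (m = √(-6 + 0) = √(-6) = I*√6 ≈ 2.4495*I)
B(W, S) = -9 + W + 3*S (B(W, S) = W - (-3)*(S - 3) = W - (-3)*(-3 + S) = W - (9 - 3*S) = W + (-9 + 3*S) = -9 + W + 3*S)
(m*B(1, (h(-5) + 1) + 2))² = ((I*√6)*(-9 + 1 + 3*((5 + 1) + 2)))² = ((I*√6)*(-9 + 1 + 3*(6 + 2)))² = ((I*√6)*(-9 + 1 + 3*8))² = ((I*√6)*(-9 + 1 + 24))² = ((I*√6)*16)² = (16*I*√6)² = -1536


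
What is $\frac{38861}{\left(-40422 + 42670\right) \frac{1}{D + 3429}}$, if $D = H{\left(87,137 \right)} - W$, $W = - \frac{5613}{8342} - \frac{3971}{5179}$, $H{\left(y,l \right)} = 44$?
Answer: $\frac{5833307035899703}{97120834064} \approx 60062.0$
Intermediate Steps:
$W = - \frac{62195809}{43203218}$ ($W = \left(-5613\right) \frac{1}{8342} - \frac{3971}{5179} = - \frac{5613}{8342} - \frac{3971}{5179} = - \frac{62195809}{43203218} \approx -1.4396$)
$D = \frac{1963137401}{43203218}$ ($D = 44 - - \frac{62195809}{43203218} = 44 + \frac{62195809}{43203218} = \frac{1963137401}{43203218} \approx 45.44$)
$\frac{38861}{\left(-40422 + 42670\right) \frac{1}{D + 3429}} = \frac{38861}{\left(-40422 + 42670\right) \frac{1}{\frac{1963137401}{43203218} + 3429}} = \frac{38861}{2248 \frac{1}{\frac{150106971923}{43203218}}} = \frac{38861}{2248 \cdot \frac{43203218}{150106971923}} = \frac{38861}{\frac{97120834064}{150106971923}} = 38861 \cdot \frac{150106971923}{97120834064} = \frac{5833307035899703}{97120834064}$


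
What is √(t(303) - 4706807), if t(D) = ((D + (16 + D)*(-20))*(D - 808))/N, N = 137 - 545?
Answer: I*√196191506382/204 ≈ 2171.3*I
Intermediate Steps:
N = -408
t(D) = -(-808 + D)*(-320 - 19*D)/408 (t(D) = ((D + (16 + D)*(-20))*(D - 808))/(-408) = ((D + (-320 - 20*D))*(-808 + D))*(-1/408) = ((-320 - 19*D)*(-808 + D))*(-1/408) = ((-808 + D)*(-320 - 19*D))*(-1/408) = -(-808 + D)*(-320 - 19*D)/408)
√(t(303) - 4706807) = √((-32320/51 - 1879/51*303 + (19/408)*303²) - 4706807) = √((-32320/51 - 189779/17 + (19/408)*91809) - 4706807) = √((-32320/51 - 189779/17 + 581457/136) - 4706807) = √(-3068885/408 - 4706807) = √(-1923446141/408) = I*√196191506382/204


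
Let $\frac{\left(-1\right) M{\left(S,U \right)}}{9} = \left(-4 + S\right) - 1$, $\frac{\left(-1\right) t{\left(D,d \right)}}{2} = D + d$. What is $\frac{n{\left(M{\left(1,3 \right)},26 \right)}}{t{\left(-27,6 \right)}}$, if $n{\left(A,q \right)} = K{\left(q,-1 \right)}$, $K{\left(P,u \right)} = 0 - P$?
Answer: $- \frac{13}{21} \approx -0.61905$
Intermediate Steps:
$K{\left(P,u \right)} = - P$
$t{\left(D,d \right)} = - 2 D - 2 d$ ($t{\left(D,d \right)} = - 2 \left(D + d\right) = - 2 D - 2 d$)
$M{\left(S,U \right)} = 45 - 9 S$ ($M{\left(S,U \right)} = - 9 \left(\left(-4 + S\right) - 1\right) = - 9 \left(-5 + S\right) = 45 - 9 S$)
$n{\left(A,q \right)} = - q$
$\frac{n{\left(M{\left(1,3 \right)},26 \right)}}{t{\left(-27,6 \right)}} = \frac{\left(-1\right) 26}{\left(-2\right) \left(-27\right) - 12} = - \frac{26}{54 - 12} = - \frac{26}{42} = \left(-26\right) \frac{1}{42} = - \frac{13}{21}$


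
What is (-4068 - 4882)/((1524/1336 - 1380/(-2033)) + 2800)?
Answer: -6077246900/1902497093 ≈ -3.1944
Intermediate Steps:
(-4068 - 4882)/((1524/1336 - 1380/(-2033)) + 2800) = -8950/((1524*(1/1336) - 1380*(-1/2033)) + 2800) = -8950/((381/334 + 1380/2033) + 2800) = -8950/(1235493/679022 + 2800) = -8950/1902497093/679022 = -8950*679022/1902497093 = -6077246900/1902497093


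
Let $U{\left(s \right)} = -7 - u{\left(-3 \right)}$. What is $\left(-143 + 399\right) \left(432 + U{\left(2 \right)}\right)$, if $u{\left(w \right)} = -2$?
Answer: $109312$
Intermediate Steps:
$U{\left(s \right)} = -5$ ($U{\left(s \right)} = -7 - -2 = -7 + 2 = -5$)
$\left(-143 + 399\right) \left(432 + U{\left(2 \right)}\right) = \left(-143 + 399\right) \left(432 - 5\right) = 256 \cdot 427 = 109312$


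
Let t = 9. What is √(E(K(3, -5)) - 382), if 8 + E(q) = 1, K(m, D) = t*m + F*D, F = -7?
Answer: I*√389 ≈ 19.723*I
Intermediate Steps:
K(m, D) = -7*D + 9*m (K(m, D) = 9*m - 7*D = -7*D + 9*m)
E(q) = -7 (E(q) = -8 + 1 = -7)
√(E(K(3, -5)) - 382) = √(-7 - 382) = √(-389) = I*√389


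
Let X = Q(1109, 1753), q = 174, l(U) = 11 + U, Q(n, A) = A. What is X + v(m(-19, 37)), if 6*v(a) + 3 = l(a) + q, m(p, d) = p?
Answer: 10681/6 ≈ 1780.2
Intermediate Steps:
X = 1753
v(a) = 91/3 + a/6 (v(a) = -½ + ((11 + a) + 174)/6 = -½ + (185 + a)/6 = -½ + (185/6 + a/6) = 91/3 + a/6)
X + v(m(-19, 37)) = 1753 + (91/3 + (⅙)*(-19)) = 1753 + (91/3 - 19/6) = 1753 + 163/6 = 10681/6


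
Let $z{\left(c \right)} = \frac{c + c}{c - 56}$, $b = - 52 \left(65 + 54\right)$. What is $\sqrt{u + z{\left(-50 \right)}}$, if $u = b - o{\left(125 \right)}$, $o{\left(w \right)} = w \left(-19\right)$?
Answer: $\frac{i \sqrt{10708067}}{53} \approx 61.742 i$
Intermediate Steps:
$b = -6188$ ($b = \left(-52\right) 119 = -6188$)
$o{\left(w \right)} = - 19 w$
$z{\left(c \right)} = \frac{2 c}{-56 + c}$
$u = -3813$ ($u = -6188 - \left(-19\right) 125 = -6188 - -2375 = -6188 + 2375 = -3813$)
$\sqrt{u + z{\left(-50 \right)}} = \sqrt{-3813 + 2 \left(-50\right) \frac{1}{-56 - 50}} = \sqrt{-3813 + 2 \left(-50\right) \frac{1}{-106}} = \sqrt{-3813 + 2 \left(-50\right) \left(- \frac{1}{106}\right)} = \sqrt{-3813 + \frac{50}{53}} = \sqrt{- \frac{202039}{53}} = \frac{i \sqrt{10708067}}{53}$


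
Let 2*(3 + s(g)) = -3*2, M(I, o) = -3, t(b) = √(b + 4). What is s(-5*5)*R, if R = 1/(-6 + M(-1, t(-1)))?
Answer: ⅔ ≈ 0.66667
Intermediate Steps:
t(b) = √(4 + b)
R = -⅑ (R = 1/(-6 - 3) = 1/(-9) = -⅑ ≈ -0.11111)
s(g) = -6 (s(g) = -3 + (-3*2)/2 = -3 + (½)*(-6) = -3 - 3 = -6)
s(-5*5)*R = -6*(-⅑) = ⅔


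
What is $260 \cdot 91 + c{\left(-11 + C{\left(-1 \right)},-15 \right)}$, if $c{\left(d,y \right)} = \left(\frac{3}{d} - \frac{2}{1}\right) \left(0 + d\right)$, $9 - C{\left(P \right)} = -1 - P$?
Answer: $23667$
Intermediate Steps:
$C{\left(P \right)} = 10 + P$ ($C{\left(P \right)} = 9 - \left(-1 - P\right) = 9 + \left(1 + P\right) = 10 + P$)
$c{\left(d,y \right)} = d \left(-2 + \frac{3}{d}\right)$ ($c{\left(d,y \right)} = \left(\frac{3}{d} - 2\right) d = \left(-2 + \frac{3}{d}\right) d = d \left(-2 + \frac{3}{d}\right)$)
$260 \cdot 91 + c{\left(-11 + C{\left(-1 \right)},-15 \right)} = 260 \cdot 91 - \left(-3 + 2 \left(-11 + \left(10 - 1\right)\right)\right) = 23660 - \left(-3 + 2 \left(-11 + 9\right)\right) = 23660 + \left(3 - -4\right) = 23660 + \left(3 + 4\right) = 23660 + 7 = 23667$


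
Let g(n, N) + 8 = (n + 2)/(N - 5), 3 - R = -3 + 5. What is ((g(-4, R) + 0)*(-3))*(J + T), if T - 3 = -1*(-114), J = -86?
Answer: 1395/2 ≈ 697.50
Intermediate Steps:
R = 1 (R = 3 - (-3 + 5) = 3 - 1*2 = 3 - 2 = 1)
g(n, N) = -8 + (2 + n)/(-5 + N) (g(n, N) = -8 + (n + 2)/(N - 5) = -8 + (2 + n)/(-5 + N))
T = 117 (T = 3 - 1*(-114) = 3 + 114 = 117)
((g(-4, R) + 0)*(-3))*(J + T) = (((42 - 4 - 8*1)/(-5 + 1) + 0)*(-3))*(-86 + 117) = (((42 - 4 - 8)/(-4) + 0)*(-3))*31 = ((-1/4*30 + 0)*(-3))*31 = ((-15/2 + 0)*(-3))*31 = -15/2*(-3)*31 = (45/2)*31 = 1395/2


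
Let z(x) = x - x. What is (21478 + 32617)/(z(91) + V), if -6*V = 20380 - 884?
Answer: -162285/9748 ≈ -16.648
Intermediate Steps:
z(x) = 0
V = -9748/3 (V = -(20380 - 884)/6 = -1/6*19496 = -9748/3 ≈ -3249.3)
(21478 + 32617)/(z(91) + V) = (21478 + 32617)/(0 - 9748/3) = 54095/(-9748/3) = 54095*(-3/9748) = -162285/9748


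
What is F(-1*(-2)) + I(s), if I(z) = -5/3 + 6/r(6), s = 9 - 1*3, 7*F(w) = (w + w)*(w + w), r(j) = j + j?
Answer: 47/42 ≈ 1.1190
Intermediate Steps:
r(j) = 2*j
F(w) = 4*w²/7 (F(w) = ((w + w)*(w + w))/7 = ((2*w)*(2*w))/7 = (4*w²)/7 = 4*w²/7)
s = 6 (s = 9 - 3 = 6)
I(z) = -7/6 (I(z) = -5/3 + 6/((2*6)) = -5*⅓ + 6/12 = -5/3 + 6*(1/12) = -5/3 + ½ = -7/6)
F(-1*(-2)) + I(s) = 4*(-1*(-2))²/7 - 7/6 = (4/7)*2² - 7/6 = (4/7)*4 - 7/6 = 16/7 - 7/6 = 47/42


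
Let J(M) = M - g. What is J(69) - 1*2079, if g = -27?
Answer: -1983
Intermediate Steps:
J(M) = 27 + M (J(M) = M - 1*(-27) = M + 27 = 27 + M)
J(69) - 1*2079 = (27 + 69) - 1*2079 = 96 - 2079 = -1983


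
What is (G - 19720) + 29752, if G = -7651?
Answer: 2381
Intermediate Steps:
(G - 19720) + 29752 = (-7651 - 19720) + 29752 = -27371 + 29752 = 2381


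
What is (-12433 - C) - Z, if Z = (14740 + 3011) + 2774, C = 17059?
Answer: -50017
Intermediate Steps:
Z = 20525 (Z = 17751 + 2774 = 20525)
(-12433 - C) - Z = (-12433 - 1*17059) - 1*20525 = (-12433 - 17059) - 20525 = -29492 - 20525 = -50017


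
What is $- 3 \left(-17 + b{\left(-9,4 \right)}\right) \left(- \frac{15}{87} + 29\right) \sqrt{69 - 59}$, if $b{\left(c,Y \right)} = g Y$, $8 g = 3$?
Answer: $\frac{38874 \sqrt{10}}{29} \approx 4239.0$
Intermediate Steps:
$g = \frac{3}{8}$ ($g = \frac{1}{8} \cdot 3 = \frac{3}{8} \approx 0.375$)
$b{\left(c,Y \right)} = \frac{3 Y}{8}$
$- 3 \left(-17 + b{\left(-9,4 \right)}\right) \left(- \frac{15}{87} + 29\right) \sqrt{69 - 59} = - 3 \left(-17 + \frac{3}{8} \cdot 4\right) \left(- \frac{15}{87} + 29\right) \sqrt{69 - 59} = - 3 \left(-17 + \frac{3}{2}\right) \left(\left(-15\right) \frac{1}{87} + 29\right) \sqrt{10} = - 3 \left(- \frac{31 \left(- \frac{5}{29} + 29\right)}{2}\right) \sqrt{10} = - 3 \left(\left(- \frac{31}{2}\right) \frac{836}{29}\right) \sqrt{10} = \left(-3\right) \left(- \frac{12958}{29}\right) \sqrt{10} = \frac{38874 \sqrt{10}}{29}$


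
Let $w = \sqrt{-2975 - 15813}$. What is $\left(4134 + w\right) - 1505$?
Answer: $2629 + 2 i \sqrt{4697} \approx 2629.0 + 137.07 i$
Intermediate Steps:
$w = 2 i \sqrt{4697}$ ($w = \sqrt{-18788} = 2 i \sqrt{4697} \approx 137.07 i$)
$\left(4134 + w\right) - 1505 = \left(4134 + 2 i \sqrt{4697}\right) - 1505 = 2629 + 2 i \sqrt{4697}$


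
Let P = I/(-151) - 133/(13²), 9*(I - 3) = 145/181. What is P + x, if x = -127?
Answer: -5313012892/41570451 ≈ -127.81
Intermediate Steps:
I = 5032/1629 (I = 3 + (145/181)/9 = 3 + (145*(1/181))/9 = 3 + (⅑)*(145/181) = 3 + 145/1629 = 5032/1629 ≈ 3.0890)
P = -33565615/41570451 (P = (5032/1629)/(-151) - 133/(13²) = (5032/1629)*(-1/151) - 133/169 = -5032/245979 - 133*1/169 = -5032/245979 - 133/169 = -33565615/41570451 ≈ -0.80744)
P + x = -33565615/41570451 - 127 = -5313012892/41570451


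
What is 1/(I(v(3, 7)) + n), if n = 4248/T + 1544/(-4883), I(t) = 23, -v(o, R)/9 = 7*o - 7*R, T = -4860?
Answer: 659205/14377081 ≈ 0.045851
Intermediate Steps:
v(o, R) = -63*o + 63*R (v(o, R) = -9*(7*o - 7*R) = -9*(-7*R + 7*o) = -63*o + 63*R)
n = -784634/659205 (n = 4248/(-4860) + 1544/(-4883) = 4248*(-1/4860) + 1544*(-1/4883) = -118/135 - 1544/4883 = -784634/659205 ≈ -1.1903)
1/(I(v(3, 7)) + n) = 1/(23 - 784634/659205) = 1/(14377081/659205) = 659205/14377081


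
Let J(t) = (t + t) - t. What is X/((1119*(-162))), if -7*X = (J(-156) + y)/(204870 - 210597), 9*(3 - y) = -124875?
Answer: -2287/1211208957 ≈ -1.8882e-6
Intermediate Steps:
J(t) = t (J(t) = 2*t - t = t)
y = 13878 (y = 3 - ⅑*(-124875) = 3 + 13875 = 13878)
X = 4574/13363 (X = -(-156 + 13878)/(7*(204870 - 210597)) = -13722/(7*(-5727)) = -13722*(-1)/(7*5727) = -⅐*(-4574/1909) = 4574/13363 ≈ 0.34229)
X/((1119*(-162))) = 4574/(13363*((1119*(-162)))) = (4574/13363)/(-181278) = (4574/13363)*(-1/181278) = -2287/1211208957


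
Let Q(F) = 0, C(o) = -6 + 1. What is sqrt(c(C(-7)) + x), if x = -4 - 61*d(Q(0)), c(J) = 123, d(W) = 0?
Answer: sqrt(119) ≈ 10.909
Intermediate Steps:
C(o) = -5
x = -4 (x = -4 - 61*0 = -4 + 0 = -4)
sqrt(c(C(-7)) + x) = sqrt(123 - 4) = sqrt(119)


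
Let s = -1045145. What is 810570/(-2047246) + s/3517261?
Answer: -2495327584720/3600349256603 ≈ -0.69308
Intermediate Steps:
810570/(-2047246) + s/3517261 = 810570/(-2047246) - 1045145/3517261 = 810570*(-1/2047246) - 1045145*1/3517261 = -405285/1023623 - 1045145/3517261 = -2495327584720/3600349256603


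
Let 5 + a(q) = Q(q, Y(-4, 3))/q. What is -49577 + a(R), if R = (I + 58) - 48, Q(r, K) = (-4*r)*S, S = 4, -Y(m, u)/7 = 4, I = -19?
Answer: -49598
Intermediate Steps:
Y(m, u) = -28 (Y(m, u) = -7*4 = -28)
Q(r, K) = -16*r (Q(r, K) = -4*r*4 = -16*r)
R = -9 (R = (-19 + 58) - 48 = 39 - 48 = -9)
a(q) = -21 (a(q) = -5 + (-16*q)/q = -5 - 16 = -21)
-49577 + a(R) = -49577 - 21 = -49598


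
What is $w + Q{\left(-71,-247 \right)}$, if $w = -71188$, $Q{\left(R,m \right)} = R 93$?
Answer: $-77791$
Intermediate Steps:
$Q{\left(R,m \right)} = 93 R$
$w + Q{\left(-71,-247 \right)} = -71188 + 93 \left(-71\right) = -71188 - 6603 = -77791$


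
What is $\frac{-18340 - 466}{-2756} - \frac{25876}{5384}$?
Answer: $\frac{935539}{463697} \approx 2.0176$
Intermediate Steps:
$\frac{-18340 - 466}{-2756} - \frac{25876}{5384} = \left(-18340 - 466\right) \left(- \frac{1}{2756}\right) - \frac{6469}{1346} = \left(-18806\right) \left(- \frac{1}{2756}\right) - \frac{6469}{1346} = \frac{9403}{1378} - \frac{6469}{1346} = \frac{935539}{463697}$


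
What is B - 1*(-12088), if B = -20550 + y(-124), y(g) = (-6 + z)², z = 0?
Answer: -8426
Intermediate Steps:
y(g) = 36 (y(g) = (-6 + 0)² = (-6)² = 36)
B = -20514 (B = -20550 + 36 = -20514)
B - 1*(-12088) = -20514 - 1*(-12088) = -20514 + 12088 = -8426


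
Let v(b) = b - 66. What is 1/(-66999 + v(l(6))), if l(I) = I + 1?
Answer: -1/67058 ≈ -1.4912e-5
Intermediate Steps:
l(I) = 1 + I
v(b) = -66 + b
1/(-66999 + v(l(6))) = 1/(-66999 + (-66 + (1 + 6))) = 1/(-66999 + (-66 + 7)) = 1/(-66999 - 59) = 1/(-67058) = -1/67058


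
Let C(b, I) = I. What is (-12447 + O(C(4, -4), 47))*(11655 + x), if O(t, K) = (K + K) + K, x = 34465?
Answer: -567552720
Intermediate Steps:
O(t, K) = 3*K (O(t, K) = 2*K + K = 3*K)
(-12447 + O(C(4, -4), 47))*(11655 + x) = (-12447 + 3*47)*(11655 + 34465) = (-12447 + 141)*46120 = -12306*46120 = -567552720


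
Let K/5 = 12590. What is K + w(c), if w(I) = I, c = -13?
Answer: 62937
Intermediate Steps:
K = 62950 (K = 5*12590 = 62950)
K + w(c) = 62950 - 13 = 62937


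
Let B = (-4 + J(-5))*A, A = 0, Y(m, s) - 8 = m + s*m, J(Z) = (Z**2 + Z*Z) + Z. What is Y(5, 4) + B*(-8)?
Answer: 33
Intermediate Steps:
J(Z) = Z + 2*Z**2 (J(Z) = (Z**2 + Z**2) + Z = 2*Z**2 + Z = Z + 2*Z**2)
Y(m, s) = 8 + m + m*s (Y(m, s) = 8 + (m + s*m) = 8 + (m + m*s) = 8 + m + m*s)
B = 0 (B = (-4 - 5*(1 + 2*(-5)))*0 = (-4 - 5*(1 - 10))*0 = (-4 - 5*(-9))*0 = (-4 + 45)*0 = 41*0 = 0)
Y(5, 4) + B*(-8) = (8 + 5 + 5*4) + 0*(-8) = (8 + 5 + 20) + 0 = 33 + 0 = 33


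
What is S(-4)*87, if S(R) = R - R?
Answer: 0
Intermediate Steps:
S(R) = 0
S(-4)*87 = 0*87 = 0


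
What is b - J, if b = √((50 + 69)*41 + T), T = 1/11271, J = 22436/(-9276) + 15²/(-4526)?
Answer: 25908109/10495794 + √2144657190/663 ≈ 72.318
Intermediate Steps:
J = -25908109/10495794 (J = 22436*(-1/9276) + 225*(-1/4526) = -5609/2319 - 225/4526 = -25908109/10495794 ≈ -2.4684)
T = 1/11271 ≈ 8.8723e-5
b = √2144657190/663 (b = √((50 + 69)*41 + 1/11271) = √(119*41 + 1/11271) = √(4879 + 1/11271) = √(54991210/11271) = √2144657190/663 ≈ 69.850)
b - J = √2144657190/663 - 1*(-25908109/10495794) = √2144657190/663 + 25908109/10495794 = 25908109/10495794 + √2144657190/663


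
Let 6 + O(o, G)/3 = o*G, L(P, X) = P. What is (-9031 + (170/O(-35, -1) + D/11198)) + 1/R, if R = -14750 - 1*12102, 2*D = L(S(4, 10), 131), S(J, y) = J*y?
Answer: -118099521777269/13079958276 ≈ -9029.0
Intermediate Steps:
O(o, G) = -18 + 3*G*o (O(o, G) = -18 + 3*(o*G) = -18 + 3*(G*o) = -18 + 3*G*o)
D = 20 (D = (4*10)/2 = (½)*40 = 20)
R = -26852 (R = -14750 - 12102 = -26852)
(-9031 + (170/O(-35, -1) + D/11198)) + 1/R = (-9031 + (170/(-18 + 3*(-1)*(-35)) + 20/11198)) + 1/(-26852) = (-9031 + (170/(-18 + 105) + 20*(1/11198))) - 1/26852 = (-9031 + (170/87 + 10/5599)) - 1/26852 = (-9031 + 952700/487113) - 1/26852 = -4398164803/487113 - 1/26852 = -118099521777269/13079958276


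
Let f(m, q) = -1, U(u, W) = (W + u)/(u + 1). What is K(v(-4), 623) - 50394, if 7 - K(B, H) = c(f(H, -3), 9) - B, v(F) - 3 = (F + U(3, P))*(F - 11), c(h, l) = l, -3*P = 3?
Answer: -100681/2 ≈ -50341.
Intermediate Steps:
P = -1 (P = -⅓*3 = -1)
U(u, W) = (W + u)/(1 + u)
v(F) = 3 + (½ + F)*(-11 + F) (v(F) = 3 + (F + (-1 + 3)/(1 + 3))*(F - 11) = 3 + (F + 2/4)*(-11 + F) = 3 + (F + (¼)*2)*(-11 + F) = 3 + (F + ½)*(-11 + F) = 3 + (½ + F)*(-11 + F))
K(B, H) = -2 + B (K(B, H) = 7 - (9 - B) = 7 + (-9 + B) = -2 + B)
K(v(-4), 623) - 50394 = (-2 + (-5/2 + (-4)² - 21/2*(-4))) - 50394 = (-2 + (-5/2 + 16 + 42)) - 50394 = (-2 + 111/2) - 50394 = 107/2 - 50394 = -100681/2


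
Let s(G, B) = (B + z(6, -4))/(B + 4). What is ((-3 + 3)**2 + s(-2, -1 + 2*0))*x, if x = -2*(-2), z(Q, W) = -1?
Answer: -8/3 ≈ -2.6667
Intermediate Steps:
x = 4
s(G, B) = (-1 + B)/(4 + B) (s(G, B) = (B - 1)/(B + 4) = (-1 + B)/(4 + B))
((-3 + 3)**2 + s(-2, -1 + 2*0))*x = ((-3 + 3)**2 + (-1 + (-1 + 2*0))/(4 + (-1 + 2*0)))*4 = (0**2 + (-1 + (-1 + 0))/(4 + (-1 + 0)))*4 = (0 + (-1 - 1)/(4 - 1))*4 = (0 - 2/3)*4 = -2/3*4 = -8/3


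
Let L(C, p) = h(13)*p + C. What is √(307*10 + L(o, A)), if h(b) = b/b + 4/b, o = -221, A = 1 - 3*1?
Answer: √481039/13 ≈ 53.352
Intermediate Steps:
A = -2 (A = 1 - 3 = -2)
h(b) = 1 + 4/b
L(C, p) = C + 17*p/13 (L(C, p) = ((4 + 13)/13)*p + C = ((1/13)*17)*p + C = 17*p/13 + C = C + 17*p/13)
√(307*10 + L(o, A)) = √(307*10 + (-221 + (17/13)*(-2))) = √(3070 + (-221 - 34/13)) = √(3070 - 2907/13) = √(37003/13) = √481039/13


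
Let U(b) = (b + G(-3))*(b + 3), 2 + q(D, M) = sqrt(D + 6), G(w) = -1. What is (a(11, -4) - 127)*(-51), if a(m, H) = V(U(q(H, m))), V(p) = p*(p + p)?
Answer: 5559 - 408*sqrt(2) ≈ 4982.0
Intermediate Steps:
q(D, M) = -2 + sqrt(6 + D) (q(D, M) = -2 + sqrt(D + 6) = -2 + sqrt(6 + D))
U(b) = (-1 + b)*(3 + b) (U(b) = (b - 1)*(b + 3) = (-1 + b)*(3 + b))
V(p) = 2*p**2 (V(p) = p*(2*p) = 2*p**2)
a(m, H) = 2*(-7 + (-2 + sqrt(6 + H))**2 + 2*sqrt(6 + H))**2 (a(m, H) = 2*(-3 + (-2 + sqrt(6 + H))**2 + 2*(-2 + sqrt(6 + H)))**2 = 2*(-3 + (-2 + sqrt(6 + H))**2 + (-4 + 2*sqrt(6 + H)))**2 = 2*(-7 + (-2 + sqrt(6 + H))**2 + 2*sqrt(6 + H))**2)
(a(11, -4) - 127)*(-51) = (2*(-7 + (-2 + sqrt(6 - 4))**2 + 2*sqrt(6 - 4))**2 - 127)*(-51) = (2*(-7 + (-2 + sqrt(2))**2 + 2*sqrt(2))**2 - 127)*(-51) = (-127 + 2*(-7 + (-2 + sqrt(2))**2 + 2*sqrt(2))**2)*(-51) = 6477 - 102*(-7 + (-2 + sqrt(2))**2 + 2*sqrt(2))**2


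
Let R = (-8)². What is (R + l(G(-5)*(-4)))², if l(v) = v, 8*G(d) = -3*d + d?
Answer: 3481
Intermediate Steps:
G(d) = -d/4 (G(d) = (-3*d + d)/8 = (-2*d)/8 = -d/4)
R = 64
(R + l(G(-5)*(-4)))² = (64 - ¼*(-5)*(-4))² = (64 + (5/4)*(-4))² = (64 - 5)² = 59² = 3481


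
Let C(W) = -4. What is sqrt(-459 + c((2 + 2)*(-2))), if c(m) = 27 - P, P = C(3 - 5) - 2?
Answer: I*sqrt(426) ≈ 20.64*I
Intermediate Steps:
P = -6 (P = -4 - 2 = -6)
c(m) = 33 (c(m) = 27 - 1*(-6) = 27 + 6 = 33)
sqrt(-459 + c((2 + 2)*(-2))) = sqrt(-459 + 33) = sqrt(-426) = I*sqrt(426)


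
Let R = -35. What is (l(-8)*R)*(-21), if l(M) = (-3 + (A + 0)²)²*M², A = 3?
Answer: 1693440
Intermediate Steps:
l(M) = 36*M² (l(M) = (-3 + (3 + 0)²)²*M² = (-3 + 3²)²*M² = (-3 + 9)²*M² = 6²*M² = 36*M²)
(l(-8)*R)*(-21) = ((36*(-8)²)*(-35))*(-21) = ((36*64)*(-35))*(-21) = (2304*(-35))*(-21) = -80640*(-21) = 1693440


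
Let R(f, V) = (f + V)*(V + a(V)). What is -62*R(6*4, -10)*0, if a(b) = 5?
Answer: 0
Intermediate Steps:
R(f, V) = (5 + V)*(V + f) (R(f, V) = (f + V)*(V + 5) = (V + f)*(5 + V) = (5 + V)*(V + f))
-62*R(6*4, -10)*0 = -62*((-10)² + 5*(-10) + 5*(6*4) - 60*4)*0 = -62*(100 - 50 + 5*24 - 10*24)*0 = -62*(100 - 50 + 120 - 240)*0 = -62*(-70)*0 = 4340*0 = 0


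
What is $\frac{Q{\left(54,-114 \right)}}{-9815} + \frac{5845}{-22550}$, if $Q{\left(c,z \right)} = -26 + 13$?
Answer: $- \frac{175617}{681010} \approx -0.25788$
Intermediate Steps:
$Q{\left(c,z \right)} = -13$
$\frac{Q{\left(54,-114 \right)}}{-9815} + \frac{5845}{-22550} = - \frac{13}{-9815} + \frac{5845}{-22550} = \left(-13\right) \left(- \frac{1}{9815}\right) + 5845 \left(- \frac{1}{22550}\right) = \frac{1}{755} - \frac{1169}{4510} = - \frac{175617}{681010}$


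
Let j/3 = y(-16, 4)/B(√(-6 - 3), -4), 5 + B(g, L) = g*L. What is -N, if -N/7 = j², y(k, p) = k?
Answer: 16128/(5 + 12*I)² ≈ -67.198 - 67.762*I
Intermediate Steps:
B(g, L) = -5 + L*g (B(g, L) = -5 + g*L = -5 + L*g)
j = -48*(-5 + 12*I)/169 (j = 3*(-16/(-5 - 4*√(-6 - 3))) = 3*(-16/(-5 - 12*I)) = 3*(-16*(-5 + 12*I)/169) = -48*(-5 + 12*I)/169 ≈ 1.4201 - 3.4083*I)
N = -7*(240/169 - 576*I/169)² ≈ 67.198 + 67.762*I
-N = -(1919232/28561 + 1935360*I/28561) = -1919232/28561 - 1935360*I/28561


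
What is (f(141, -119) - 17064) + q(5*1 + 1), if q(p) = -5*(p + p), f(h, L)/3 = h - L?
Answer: -16344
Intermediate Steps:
f(h, L) = -3*L + 3*h (f(h, L) = 3*(h - L) = -3*L + 3*h)
q(p) = -10*p
(f(141, -119) - 17064) + q(5*1 + 1) = ((-3*(-119) + 3*141) - 17064) - 10*(5*1 + 1) = ((357 + 423) - 17064) - 10*(5 + 1) = (780 - 17064) - 10*6 = -16284 - 60 = -16344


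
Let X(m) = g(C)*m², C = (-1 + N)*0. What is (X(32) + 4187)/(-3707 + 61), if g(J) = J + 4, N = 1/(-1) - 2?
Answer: -8283/3646 ≈ -2.2718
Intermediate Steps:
N = -3 (N = -1 - 2 = -3)
C = 0 (C = (-1 - 3)*0 = -4*0 = 0)
g(J) = 4 + J
X(m) = 4*m² (X(m) = (4 + 0)*m² = 4*m²)
(X(32) + 4187)/(-3707 + 61) = (4*32² + 4187)/(-3707 + 61) = (4*1024 + 4187)/(-3646) = (4096 + 4187)*(-1/3646) = 8283*(-1/3646) = -8283/3646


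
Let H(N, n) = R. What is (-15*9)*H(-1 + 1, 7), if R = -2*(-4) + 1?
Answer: -1215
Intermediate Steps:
R = 9 (R = 8 + 1 = 9)
H(N, n) = 9
(-15*9)*H(-1 + 1, 7) = -15*9*9 = -135*9 = -1215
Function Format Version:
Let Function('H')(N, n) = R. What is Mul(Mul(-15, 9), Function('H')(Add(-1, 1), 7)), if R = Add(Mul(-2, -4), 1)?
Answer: -1215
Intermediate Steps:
R = 9 (R = Add(8, 1) = 9)
Function('H')(N, n) = 9
Mul(Mul(-15, 9), Function('H')(Add(-1, 1), 7)) = Mul(Mul(-15, 9), 9) = Mul(-135, 9) = -1215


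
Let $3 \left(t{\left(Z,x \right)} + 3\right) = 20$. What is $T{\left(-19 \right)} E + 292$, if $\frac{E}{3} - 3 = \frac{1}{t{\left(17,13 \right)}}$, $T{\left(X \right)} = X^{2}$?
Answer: $\frac{42200}{11} \approx 3836.4$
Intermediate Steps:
$t{\left(Z,x \right)} = \frac{11}{3}$ ($t{\left(Z,x \right)} = -3 + \frac{1}{3} \cdot 20 = -3 + \frac{20}{3} = \frac{11}{3}$)
$E = \frac{108}{11}$ ($E = 9 + \frac{3}{\frac{11}{3}} = 9 + 3 \cdot \frac{3}{11} = 9 + \frac{9}{11} = \frac{108}{11} \approx 9.8182$)
$T{\left(-19 \right)} E + 292 = \left(-19\right)^{2} \cdot \frac{108}{11} + 292 = 361 \cdot \frac{108}{11} + 292 = \frac{38988}{11} + 292 = \frac{42200}{11}$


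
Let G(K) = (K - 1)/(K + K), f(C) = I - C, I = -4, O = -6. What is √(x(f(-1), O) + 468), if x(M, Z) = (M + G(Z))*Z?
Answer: √1930/2 ≈ 21.966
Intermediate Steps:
f(C) = -4 - C
G(K) = (-1 + K)/(2*K) (G(K) = (-1 + K)/((2*K)) = (-1 + K)*(1/(2*K)) = (-1 + K)/(2*K))
x(M, Z) = Z*(M + (-1 + Z)/(2*Z)) (x(M, Z) = (M + (-1 + Z)/(2*Z))*Z = Z*(M + (-1 + Z)/(2*Z)))
√(x(f(-1), O) + 468) = √((-½ + (½)*(-6) + (-4 - 1*(-1))*(-6)) + 468) = √((-½ - 3 + (-4 + 1)*(-6)) + 468) = √((-½ - 3 - 3*(-6)) + 468) = √((-½ - 3 + 18) + 468) = √(29/2 + 468) = √(965/2) = √1930/2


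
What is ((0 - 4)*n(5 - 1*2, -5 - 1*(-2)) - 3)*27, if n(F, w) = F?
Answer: -405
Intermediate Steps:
((0 - 4)*n(5 - 1*2, -5 - 1*(-2)) - 3)*27 = ((0 - 4)*(5 - 1*2) - 3)*27 = (-4*(5 - 2) - 3)*27 = (-4*3 - 3)*27 = (-12 - 3)*27 = -15*27 = -405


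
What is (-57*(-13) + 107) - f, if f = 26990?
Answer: -26142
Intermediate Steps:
(-57*(-13) + 107) - f = (-57*(-13) + 107) - 1*26990 = (741 + 107) - 26990 = 848 - 26990 = -26142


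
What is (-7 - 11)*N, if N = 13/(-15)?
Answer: 78/5 ≈ 15.600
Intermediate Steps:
N = -13/15 (N = 13*(-1/15) = -13/15 ≈ -0.86667)
(-7 - 11)*N = (-7 - 11)*(-13/15) = -18*(-13/15) = 78/5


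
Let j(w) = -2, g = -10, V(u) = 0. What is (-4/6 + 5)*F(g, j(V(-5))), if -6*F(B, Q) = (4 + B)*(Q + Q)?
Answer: -52/3 ≈ -17.333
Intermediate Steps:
F(B, Q) = -Q*(4 + B)/3 (F(B, Q) = -(4 + B)*(Q + Q)/6 = -(4 + B)*2*Q/6 = -Q*(4 + B)/3)
(-4/6 + 5)*F(g, j(V(-5))) = (-4/6 + 5)*(-⅓*(-2)*(4 - 10)) = (-4*⅙ + 5)*(-⅓*(-2)*(-6)) = (-⅔ + 5)*(-4) = (13/3)*(-4) = -52/3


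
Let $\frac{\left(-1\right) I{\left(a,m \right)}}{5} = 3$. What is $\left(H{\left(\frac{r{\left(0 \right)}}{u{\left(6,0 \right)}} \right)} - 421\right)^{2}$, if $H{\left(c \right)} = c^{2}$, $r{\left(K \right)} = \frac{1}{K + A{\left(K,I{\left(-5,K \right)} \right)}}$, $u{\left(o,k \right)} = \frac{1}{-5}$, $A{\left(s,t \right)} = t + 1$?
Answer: $\frac{6804765081}{38416} \approx 1.7713 \cdot 10^{5}$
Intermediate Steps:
$I{\left(a,m \right)} = -15$ ($I{\left(a,m \right)} = \left(-5\right) 3 = -15$)
$A{\left(s,t \right)} = 1 + t$
$u{\left(o,k \right)} = - \frac{1}{5}$
$r{\left(K \right)} = \frac{1}{-14 + K}$ ($r{\left(K \right)} = \frac{1}{K + \left(1 - 15\right)} = \frac{1}{K - 14} = \frac{1}{-14 + K}$)
$\left(H{\left(\frac{r{\left(0 \right)}}{u{\left(6,0 \right)}} \right)} - 421\right)^{2} = \left(\left(\frac{1}{\left(-14 + 0\right) \left(- \frac{1}{5}\right)}\right)^{2} - 421\right)^{2} = \left(\left(\frac{1}{-14} \left(-5\right)\right)^{2} - 421\right)^{2} = \left(\left(\left(- \frac{1}{14}\right) \left(-5\right)\right)^{2} - 421\right)^{2} = \left(\left(\frac{5}{14}\right)^{2} - 421\right)^{2} = \left(\frac{25}{196} - 421\right)^{2} = \left(- \frac{82491}{196}\right)^{2} = \frac{6804765081}{38416}$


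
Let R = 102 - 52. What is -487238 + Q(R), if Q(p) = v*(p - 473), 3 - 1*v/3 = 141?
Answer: -312116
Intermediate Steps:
v = -414 (v = 9 - 3*141 = 9 - 423 = -414)
R = 50
Q(p) = 195822 - 414*p (Q(p) = -414*(p - 473) = -414*(-473 + p) = 195822 - 414*p)
-487238 + Q(R) = -487238 + (195822 - 414*50) = -487238 + (195822 - 20700) = -487238 + 175122 = -312116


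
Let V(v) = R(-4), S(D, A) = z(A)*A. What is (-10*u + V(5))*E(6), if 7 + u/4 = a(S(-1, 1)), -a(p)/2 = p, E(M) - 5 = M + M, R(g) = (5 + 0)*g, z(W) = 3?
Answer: 8500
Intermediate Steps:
S(D, A) = 3*A
R(g) = 5*g
V(v) = -20 (V(v) = 5*(-4) = -20)
E(M) = 5 + 2*M (E(M) = 5 + (M + M) = 5 + 2*M)
a(p) = -2*p
u = -52 (u = -28 + 4*(-6) = -28 - 24 = -52)
(-10*u + V(5))*E(6) = (-10*(-52) - 20)*(5 + 2*6) = (520 - 20)*(5 + 12) = 500*17 = 8500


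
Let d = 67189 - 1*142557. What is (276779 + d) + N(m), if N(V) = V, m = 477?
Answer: 201888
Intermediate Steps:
d = -75368 (d = 67189 - 142557 = -75368)
(276779 + d) + N(m) = (276779 - 75368) + 477 = 201411 + 477 = 201888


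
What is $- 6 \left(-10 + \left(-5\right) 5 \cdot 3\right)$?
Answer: $510$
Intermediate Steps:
$- 6 \left(-10 + \left(-5\right) 5 \cdot 3\right) = - 6 \left(-10 - 75\right) = \left(-6\right) \left(-85\right) = 510$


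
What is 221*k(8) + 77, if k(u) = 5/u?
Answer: 1721/8 ≈ 215.13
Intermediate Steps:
221*k(8) + 77 = 221*(5/8) + 77 = 1105/8 + 77 = 1721/8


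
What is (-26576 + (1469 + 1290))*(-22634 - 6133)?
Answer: 685143639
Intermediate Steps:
(-26576 + (1469 + 1290))*(-22634 - 6133) = (-26576 + 2759)*(-28767) = -23817*(-28767) = 685143639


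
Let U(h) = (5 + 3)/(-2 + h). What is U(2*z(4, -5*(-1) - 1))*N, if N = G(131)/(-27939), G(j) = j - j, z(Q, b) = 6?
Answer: 0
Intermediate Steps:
G(j) = 0
U(h) = 8/(-2 + h)
N = 0 (N = 0/(-27939) = 0*(-1/27939) = 0)
U(2*z(4, -5*(-1) - 1))*N = (8/(-2 + 2*6))*0 = (8/(-2 + 12))*0 = (8/10)*0 = (8*(⅒))*0 = (⅘)*0 = 0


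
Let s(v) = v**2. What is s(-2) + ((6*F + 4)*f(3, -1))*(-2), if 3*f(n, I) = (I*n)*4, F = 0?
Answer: 36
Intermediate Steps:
f(n, I) = 4*I*n/3 (f(n, I) = ((I*n)*4)/3 = (4*I*n)/3 = 4*I*n/3)
s(-2) + ((6*F + 4)*f(3, -1))*(-2) = (-2)**2 + ((6*0 + 4)*((4/3)*(-1)*3))*(-2) = 4 + ((0 + 4)*(-4))*(-2) = 4 + (4*(-4))*(-2) = 4 - 16*(-2) = 4 + 32 = 36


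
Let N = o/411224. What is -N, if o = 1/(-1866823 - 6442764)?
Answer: 1/3417101604488 ≈ 2.9265e-13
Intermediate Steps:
o = -1/8309587 (o = 1/(-8309587) = -1/8309587 ≈ -1.2034e-7)
N = -1/3417101604488 (N = -1/8309587/411224 = -1/8309587*1/411224 = -1/3417101604488 ≈ -2.9265e-13)
-N = -1*(-1/3417101604488) = 1/3417101604488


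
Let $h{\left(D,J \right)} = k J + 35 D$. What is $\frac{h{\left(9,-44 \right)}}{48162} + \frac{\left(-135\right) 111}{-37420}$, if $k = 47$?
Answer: $\frac{65611031}{180222204} \approx 0.36406$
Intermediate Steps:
$h{\left(D,J \right)} = 35 D + 47 J$ ($h{\left(D,J \right)} = 47 J + 35 D = 35 D + 47 J$)
$\frac{h{\left(9,-44 \right)}}{48162} + \frac{\left(-135\right) 111}{-37420} = \frac{35 \cdot 9 + 47 \left(-44\right)}{48162} + \frac{\left(-135\right) 111}{-37420} = \left(315 - 2068\right) \frac{1}{48162} - - \frac{2997}{7484} = \left(-1753\right) \frac{1}{48162} + \frac{2997}{7484} = - \frac{1753}{48162} + \frac{2997}{7484} = \frac{65611031}{180222204}$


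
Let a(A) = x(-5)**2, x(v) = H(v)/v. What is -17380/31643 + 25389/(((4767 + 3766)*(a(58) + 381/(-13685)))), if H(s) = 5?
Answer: 56032804235/22311859016 ≈ 2.5113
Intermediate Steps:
x(v) = 5/v
a(A) = 1 (a(A) = (5/(-5))**2 = (5*(-1/5))**2 = (-1)**2 = 1)
-17380/31643 + 25389/(((4767 + 3766)*(a(58) + 381/(-13685)))) = -17380/31643 + 25389/(((4767 + 3766)*(1 + 381/(-13685)))) = -17380*1/31643 + 25389/((8533*(1 + 381*(-1/13685)))) = -17380/31643 + 25389/((8533*(1 - 381/13685))) = -17380/31643 + 25389/((8533*(13304/13685))) = -17380/31643 + 25389/(705112/85) = -17380/31643 + 25389*(85/705112) = -17380/31643 + 2158065/705112 = 56032804235/22311859016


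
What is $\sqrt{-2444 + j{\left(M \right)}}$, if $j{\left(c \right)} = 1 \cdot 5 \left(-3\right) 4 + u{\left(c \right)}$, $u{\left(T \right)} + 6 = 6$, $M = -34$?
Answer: $2 i \sqrt{626} \approx 50.04 i$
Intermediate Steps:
$u{\left(T \right)} = 0$ ($u{\left(T \right)} = -6 + 6 = 0$)
$j{\left(c \right)} = -60$ ($j{\left(c \right)} = 1 \cdot 5 \left(-3\right) 4 + 0 = 5 \left(-3\right) 4 + 0 = \left(-15\right) 4 + 0 = -60 + 0 = -60$)
$\sqrt{-2444 + j{\left(M \right)}} = \sqrt{-2444 - 60} = \sqrt{-2504} = 2 i \sqrt{626}$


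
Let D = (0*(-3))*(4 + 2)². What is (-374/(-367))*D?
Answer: 0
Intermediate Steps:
D = 0 (D = 0*6² = 0*36 = 0)
(-374/(-367))*D = -374/(-367)*0 = -374*(-1/367)*0 = (374/367)*0 = 0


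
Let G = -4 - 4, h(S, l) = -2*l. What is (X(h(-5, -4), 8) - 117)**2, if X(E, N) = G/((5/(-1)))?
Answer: 332929/25 ≈ 13317.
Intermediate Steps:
G = -8
X(E, N) = 8/5 (X(E, N) = -8/(5/(-1)) = -8/(5*(-1)) = -8/(-5) = -8*(-1/5) = 8/5)
(X(h(-5, -4), 8) - 117)**2 = (8/5 - 117)**2 = (-577/5)**2 = 332929/25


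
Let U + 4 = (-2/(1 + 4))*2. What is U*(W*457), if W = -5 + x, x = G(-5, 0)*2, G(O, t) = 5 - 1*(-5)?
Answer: -32904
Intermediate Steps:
G(O, t) = 10 (G(O, t) = 5 + 5 = 10)
x = 20 (x = 10*2 = 20)
W = 15 (W = -5 + 20 = 15)
U = -24/5 (U = -4 + (-2/(1 + 4))*2 = -4 + (-2/5)*2 = -4 + ((⅕)*(-2))*2 = -4 - ⅖*2 = -4 - ⅘ = -24/5 ≈ -4.8000)
U*(W*457) = -72*457 = -24/5*6855 = -32904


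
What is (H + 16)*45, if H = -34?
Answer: -810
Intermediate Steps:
(H + 16)*45 = (-34 + 16)*45 = -18*45 = -810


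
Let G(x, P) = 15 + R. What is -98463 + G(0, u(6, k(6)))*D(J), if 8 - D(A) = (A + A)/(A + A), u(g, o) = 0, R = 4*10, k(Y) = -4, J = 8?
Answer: -98078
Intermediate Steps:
R = 40
D(A) = 7 (D(A) = 8 - (A + A)/(A + A) = 8 - 2*A/(2*A) = 8 - 2*A*1/(2*A) = 8 - 1*1 = 8 - 1 = 7)
G(x, P) = 55 (G(x, P) = 15 + 40 = 55)
-98463 + G(0, u(6, k(6)))*D(J) = -98463 + 55*7 = -98463 + 385 = -98078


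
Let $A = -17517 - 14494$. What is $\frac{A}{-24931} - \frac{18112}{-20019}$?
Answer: $\frac{1092378481}{499093689} \approx 2.1887$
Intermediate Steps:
$A = -32011$
$\frac{A}{-24931} - \frac{18112}{-20019} = - \frac{32011}{-24931} - \frac{18112}{-20019} = \left(-32011\right) \left(- \frac{1}{24931}\right) - - \frac{18112}{20019} = \frac{32011}{24931} + \frac{18112}{20019} = \frac{1092378481}{499093689}$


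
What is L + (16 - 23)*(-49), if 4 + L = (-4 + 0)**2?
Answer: 355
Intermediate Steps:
L = 12 (L = -4 + (-4 + 0)**2 = -4 + (-4)**2 = -4 + 16 = 12)
L + (16 - 23)*(-49) = 12 + (16 - 23)*(-49) = 12 - 7*(-49) = 12 + 343 = 355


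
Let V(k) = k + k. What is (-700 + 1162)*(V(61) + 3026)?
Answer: 1454376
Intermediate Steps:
V(k) = 2*k
(-700 + 1162)*(V(61) + 3026) = (-700 + 1162)*(2*61 + 3026) = 462*(122 + 3026) = 462*3148 = 1454376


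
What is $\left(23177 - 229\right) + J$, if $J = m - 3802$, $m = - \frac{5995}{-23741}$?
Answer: $\frac{454551181}{23741} \approx 19146.0$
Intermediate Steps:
$m = \frac{5995}{23741}$ ($m = \left(-5995\right) \left(- \frac{1}{23741}\right) = \frac{5995}{23741} \approx 0.25252$)
$J = - \frac{90257287}{23741}$ ($J = \frac{5995}{23741} - 3802 = - \frac{90257287}{23741} \approx -3801.7$)
$\left(23177 - 229\right) + J = \left(23177 - 229\right) - \frac{90257287}{23741} = 22948 - \frac{90257287}{23741} = \frac{454551181}{23741}$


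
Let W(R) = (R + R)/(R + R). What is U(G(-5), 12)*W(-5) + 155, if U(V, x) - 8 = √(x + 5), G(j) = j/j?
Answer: 163 + √17 ≈ 167.12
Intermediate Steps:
G(j) = 1
U(V, x) = 8 + √(5 + x) (U(V, x) = 8 + √(x + 5) = 8 + √(5 + x))
W(R) = 1 (W(R) = (2*R)/((2*R)) = (2*R)*(1/(2*R)) = 1)
U(G(-5), 12)*W(-5) + 155 = (8 + √(5 + 12))*1 + 155 = (8 + √17)*1 + 155 = (8 + √17) + 155 = 163 + √17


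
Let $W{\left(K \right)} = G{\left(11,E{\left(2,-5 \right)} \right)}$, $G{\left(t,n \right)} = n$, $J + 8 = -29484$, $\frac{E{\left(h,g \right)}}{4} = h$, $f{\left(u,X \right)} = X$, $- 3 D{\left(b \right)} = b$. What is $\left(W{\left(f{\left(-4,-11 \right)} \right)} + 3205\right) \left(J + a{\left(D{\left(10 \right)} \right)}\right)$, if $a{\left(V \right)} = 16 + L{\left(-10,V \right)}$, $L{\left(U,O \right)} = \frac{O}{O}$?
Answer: $-94703175$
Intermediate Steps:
$D{\left(b \right)} = - \frac{b}{3}$
$E{\left(h,g \right)} = 4 h$
$J = -29492$ ($J = -8 - 29484 = -29492$)
$W{\left(K \right)} = 8$ ($W{\left(K \right)} = 4 \cdot 2 = 8$)
$L{\left(U,O \right)} = 1$
$a{\left(V \right)} = 17$ ($a{\left(V \right)} = 16 + 1 = 17$)
$\left(W{\left(f{\left(-4,-11 \right)} \right)} + 3205\right) \left(J + a{\left(D{\left(10 \right)} \right)}\right) = \left(8 + 3205\right) \left(-29492 + 17\right) = 3213 \left(-29475\right) = -94703175$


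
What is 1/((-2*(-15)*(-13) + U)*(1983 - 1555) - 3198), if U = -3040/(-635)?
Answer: -127/21344762 ≈ -5.9499e-6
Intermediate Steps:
U = 608/127 (U = -3040*(-1/635) = 608/127 ≈ 4.7874)
1/((-2*(-15)*(-13) + U)*(1983 - 1555) - 3198) = 1/((-2*(-15)*(-13) + 608/127)*(1983 - 1555) - 3198) = 1/((30*(-13) + 608/127)*428 - 3198) = 1/((-390 + 608/127)*428 - 3198) = 1/(-48922/127*428 - 3198) = 1/(-20938616/127 - 3198) = 1/(-21344762/127) = -127/21344762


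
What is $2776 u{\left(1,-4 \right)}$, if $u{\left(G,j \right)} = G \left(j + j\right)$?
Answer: $-22208$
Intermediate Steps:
$u{\left(G,j \right)} = 2 G j$ ($u{\left(G,j \right)} = G 2 j = 2 G j$)
$2776 u{\left(1,-4 \right)} = 2776 \cdot 2 \cdot 1 \left(-4\right) = 2776 \left(-8\right) = -22208$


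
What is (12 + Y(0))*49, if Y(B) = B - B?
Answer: 588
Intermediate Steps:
Y(B) = 0
(12 + Y(0))*49 = (12 + 0)*49 = 12*49 = 588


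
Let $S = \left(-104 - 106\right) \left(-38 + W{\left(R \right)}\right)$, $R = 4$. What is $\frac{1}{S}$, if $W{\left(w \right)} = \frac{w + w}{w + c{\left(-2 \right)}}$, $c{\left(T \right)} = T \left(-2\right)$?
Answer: $\frac{1}{7770} \approx 0.0001287$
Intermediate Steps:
$c{\left(T \right)} = - 2 T$
$W{\left(w \right)} = \frac{2 w}{4 + w}$ ($W{\left(w \right)} = \frac{w + w}{w - -4} = \frac{2 w}{w + 4} = \frac{2 w}{4 + w}$)
$S = 7770$ ($S = \left(-104 - 106\right) \left(-38 + 2 \cdot 4 \frac{1}{4 + 4}\right) = - 210 \left(-38 + 2 \cdot 4 \cdot \frac{1}{8}\right) = - 210 \left(-38 + 1\right) = \left(-210\right) \left(-37\right) = 7770$)
$\frac{1}{S} = \frac{1}{7770}$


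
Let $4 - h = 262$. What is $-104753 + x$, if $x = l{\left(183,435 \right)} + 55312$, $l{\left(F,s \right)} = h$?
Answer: $-49699$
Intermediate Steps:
$h = -258$ ($h = 4 - 262 = -258$)
$l{\left(F,s \right)} = -258$
$x = 55054$ ($x = -258 + 55312 = 55054$)
$-104753 + x = -104753 + 55054 = -49699$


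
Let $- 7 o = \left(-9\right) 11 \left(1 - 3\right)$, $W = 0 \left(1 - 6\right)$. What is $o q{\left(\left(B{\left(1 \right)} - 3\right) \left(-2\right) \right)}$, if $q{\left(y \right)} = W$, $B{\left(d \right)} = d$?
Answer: $0$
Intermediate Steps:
$W = 0$ ($W = 0 \left(1 - 6\right) = 0 \left(-5\right) = 0$)
$q{\left(y \right)} = 0$
$o = - \frac{198}{7}$ ($o = - \frac{\left(-9\right) 11 \left(1 - 3\right)}{7} = - \frac{\left(-99\right) \left(1 - 3\right)}{7} = - \frac{\left(-99\right) \left(-2\right)}{7} = \left(- \frac{1}{7}\right) 198 = - \frac{198}{7} \approx -28.286$)
$o q{\left(\left(B{\left(1 \right)} - 3\right) \left(-2\right) \right)} = \left(- \frac{198}{7}\right) 0 = 0$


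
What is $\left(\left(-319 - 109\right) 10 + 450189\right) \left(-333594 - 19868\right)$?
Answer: $-157611886958$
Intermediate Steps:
$\left(\left(-319 - 109\right) 10 + 450189\right) \left(-333594 - 19868\right) = \left(\left(-428\right) 10 + 450189\right) \left(-353462\right) = \left(-4280 + 450189\right) \left(-353462\right) = 445909 \left(-353462\right) = -157611886958$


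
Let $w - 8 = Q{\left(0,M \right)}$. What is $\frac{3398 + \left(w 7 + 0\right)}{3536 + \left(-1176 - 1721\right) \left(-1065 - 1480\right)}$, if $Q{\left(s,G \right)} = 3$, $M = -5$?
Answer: $\frac{3475}{7376401} \approx 0.0004711$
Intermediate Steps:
$w = 11$ ($w = 8 + 3 = 11$)
$\frac{3398 + \left(w 7 + 0\right)}{3536 + \left(-1176 - 1721\right) \left(-1065 - 1480\right)} = \frac{3398 + \left(11 \cdot 7 + 0\right)}{3536 + \left(-1176 - 1721\right) \left(-1065 - 1480\right)} = \frac{3398 + \left(77 + 0\right)}{3536 - -7372865} = \frac{3398 + 77}{3536 + 7372865} = \frac{3475}{7376401}$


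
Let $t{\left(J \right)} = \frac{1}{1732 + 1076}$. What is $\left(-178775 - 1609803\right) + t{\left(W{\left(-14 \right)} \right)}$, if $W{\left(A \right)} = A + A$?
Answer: $- \frac{5022327023}{2808} \approx -1.7886 \cdot 10^{6}$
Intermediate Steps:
$W{\left(A \right)} = 2 A$
$t{\left(J \right)} = \frac{1}{2808}$
$\left(-178775 - 1609803\right) + t{\left(W{\left(-14 \right)} \right)} = \left(-178775 - 1609803\right) + \frac{1}{2808} = -1788578 + \frac{1}{2808} = - \frac{5022327023}{2808}$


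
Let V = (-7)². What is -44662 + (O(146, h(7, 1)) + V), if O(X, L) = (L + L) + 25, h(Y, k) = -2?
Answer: -44592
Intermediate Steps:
O(X, L) = 25 + 2*L (O(X, L) = 2*L + 25 = 25 + 2*L)
V = 49
-44662 + (O(146, h(7, 1)) + V) = -44662 + ((25 + 2*(-2)) + 49) = -44662 + ((25 - 4) + 49) = -44662 + (21 + 49) = -44662 + 70 = -44592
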